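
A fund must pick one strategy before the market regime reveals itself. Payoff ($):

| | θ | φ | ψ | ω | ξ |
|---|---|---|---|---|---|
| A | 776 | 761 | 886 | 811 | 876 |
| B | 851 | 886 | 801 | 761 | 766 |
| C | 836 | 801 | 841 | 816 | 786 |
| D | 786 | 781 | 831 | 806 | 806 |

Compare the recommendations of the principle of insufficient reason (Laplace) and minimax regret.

Row averages: A=822, B=813, C=816, D=802
Highest average = 822 → A.
Column bests: θ=851, φ=886, ψ=886, ω=816, ξ=876.
A regrets: 75, 125, 0, 5, 0 → max 125
B regrets: 0, 0, 85, 55, 110 → max 110
C regrets: 15, 85, 45, 0, 90 → max 90
D regrets: 65, 105, 55, 10, 70 → max 105
Smallest max regret = 90 → C.

laplace → A; minimax regret → C (disagree)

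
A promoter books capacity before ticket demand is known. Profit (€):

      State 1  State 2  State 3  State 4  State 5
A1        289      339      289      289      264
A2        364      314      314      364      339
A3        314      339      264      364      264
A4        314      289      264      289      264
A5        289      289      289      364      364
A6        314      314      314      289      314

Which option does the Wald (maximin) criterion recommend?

A2

Row minima: A1=264, A2=314, A3=264, A4=264, A5=289, A6=289
Best worst-case = 314 → A2.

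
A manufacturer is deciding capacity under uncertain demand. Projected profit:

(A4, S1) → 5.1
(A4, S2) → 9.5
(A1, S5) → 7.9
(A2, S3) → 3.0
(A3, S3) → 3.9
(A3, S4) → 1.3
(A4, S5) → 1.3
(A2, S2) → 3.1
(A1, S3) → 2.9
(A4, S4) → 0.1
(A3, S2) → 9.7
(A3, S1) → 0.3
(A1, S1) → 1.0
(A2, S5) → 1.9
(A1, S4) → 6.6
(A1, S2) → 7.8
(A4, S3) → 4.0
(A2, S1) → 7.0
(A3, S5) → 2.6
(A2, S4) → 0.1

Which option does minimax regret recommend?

Column bests: S1=7.0, S2=9.7, S3=4.0, S4=6.6, S5=7.9.
A1 regrets: 6.0, 1.9, 1.1, 0.0, 0.0 → max 6.0
A2 regrets: 0.0, 6.6, 1.0, 6.5, 6.0 → max 6.6
A3 regrets: 6.7, 0.0, 0.1, 5.3, 5.3 → max 6.7
A4 regrets: 1.9, 0.2, 0.0, 6.5, 6.6 → max 6.6
Smallest max regret = 6.0 → A1.

A1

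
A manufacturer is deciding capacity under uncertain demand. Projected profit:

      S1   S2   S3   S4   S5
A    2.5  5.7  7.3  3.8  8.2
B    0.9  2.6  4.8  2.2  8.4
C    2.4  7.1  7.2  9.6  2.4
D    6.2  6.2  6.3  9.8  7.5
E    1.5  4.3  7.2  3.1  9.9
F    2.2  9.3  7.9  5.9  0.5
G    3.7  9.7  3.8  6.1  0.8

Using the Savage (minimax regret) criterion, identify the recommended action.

Column bests: S1=6.2, S2=9.7, S3=7.9, S4=9.8, S5=9.9.
A regrets: 3.7, 4.0, 0.6, 6.0, 1.7 → max 6.0
B regrets: 5.3, 7.1, 3.1, 7.6, 1.5 → max 7.6
C regrets: 3.8, 2.6, 0.7, 0.2, 7.5 → max 7.5
D regrets: 0.0, 3.5, 1.6, 0.0, 2.4 → max 3.5
E regrets: 4.7, 5.4, 0.7, 6.7, 0.0 → max 6.7
F regrets: 4.0, 0.4, 0.0, 3.9, 9.4 → max 9.4
G regrets: 2.5, 0.0, 4.1, 3.7, 9.1 → max 9.1
Smallest max regret = 3.5 → D.

D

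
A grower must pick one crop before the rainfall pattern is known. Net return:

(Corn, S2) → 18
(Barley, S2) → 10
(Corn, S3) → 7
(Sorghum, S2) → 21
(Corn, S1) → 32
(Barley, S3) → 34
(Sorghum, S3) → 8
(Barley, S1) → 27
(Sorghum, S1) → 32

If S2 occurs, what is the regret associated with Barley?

11

Best payoff under S2 is 21.
Regret = 21 − 10 = 11.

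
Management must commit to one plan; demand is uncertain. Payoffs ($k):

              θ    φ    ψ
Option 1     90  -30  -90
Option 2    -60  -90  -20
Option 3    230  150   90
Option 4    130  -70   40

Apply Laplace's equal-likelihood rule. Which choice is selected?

Option 3

Row averages: Option 1=-10, Option 2=-170/3, Option 3=470/3, Option 4=100/3
Highest average = 470/3 → Option 3.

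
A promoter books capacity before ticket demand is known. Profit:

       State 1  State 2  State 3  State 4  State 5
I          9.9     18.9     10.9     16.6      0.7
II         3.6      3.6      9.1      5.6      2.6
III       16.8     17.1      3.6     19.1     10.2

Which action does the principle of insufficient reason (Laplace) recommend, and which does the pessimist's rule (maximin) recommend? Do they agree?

Row averages: I=11.4, II=4.9, III=13.36
Highest average = 13.36 → III.
Row minima: I=0.7, II=2.6, III=3.6
Best worst-case = 3.6 → III.

laplace → III; maximin → III (agree)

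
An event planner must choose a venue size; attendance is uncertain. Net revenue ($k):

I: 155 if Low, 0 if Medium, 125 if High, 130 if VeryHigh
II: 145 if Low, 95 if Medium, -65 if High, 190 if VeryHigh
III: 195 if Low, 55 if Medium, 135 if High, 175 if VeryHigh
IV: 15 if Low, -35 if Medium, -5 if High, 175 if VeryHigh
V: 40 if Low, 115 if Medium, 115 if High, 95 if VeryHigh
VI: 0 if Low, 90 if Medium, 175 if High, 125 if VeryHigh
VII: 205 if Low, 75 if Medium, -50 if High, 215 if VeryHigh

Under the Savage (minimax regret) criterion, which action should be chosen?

III

Column bests: Low=205, Medium=115, High=175, VeryHigh=215.
I regrets: 50, 115, 50, 85 → max 115
II regrets: 60, 20, 240, 25 → max 240
III regrets: 10, 60, 40, 40 → max 60
IV regrets: 190, 150, 180, 40 → max 190
V regrets: 165, 0, 60, 120 → max 165
VI regrets: 205, 25, 0, 90 → max 205
VII regrets: 0, 40, 225, 0 → max 225
Smallest max regret = 60 → III.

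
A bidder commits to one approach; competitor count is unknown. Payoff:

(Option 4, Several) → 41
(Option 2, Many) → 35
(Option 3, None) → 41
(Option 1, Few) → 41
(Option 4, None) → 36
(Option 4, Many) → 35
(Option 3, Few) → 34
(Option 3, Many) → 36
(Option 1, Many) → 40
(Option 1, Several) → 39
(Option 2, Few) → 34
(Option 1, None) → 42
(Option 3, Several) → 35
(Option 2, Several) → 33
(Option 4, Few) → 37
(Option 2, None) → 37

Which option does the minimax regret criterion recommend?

Column bests: None=42, Few=41, Several=41, Many=40.
Option 1 regrets: 0, 0, 2, 0 → max 2
Option 2 regrets: 5, 7, 8, 5 → max 8
Option 3 regrets: 1, 7, 6, 4 → max 7
Option 4 regrets: 6, 4, 0, 5 → max 6
Smallest max regret = 2 → Option 1.

Option 1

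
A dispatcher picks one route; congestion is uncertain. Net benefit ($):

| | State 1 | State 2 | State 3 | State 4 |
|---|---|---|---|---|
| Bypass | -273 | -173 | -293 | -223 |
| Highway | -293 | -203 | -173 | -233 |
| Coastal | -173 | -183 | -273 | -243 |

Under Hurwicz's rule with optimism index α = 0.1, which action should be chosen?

Bypass: 0.1·(-173) + 0.9·(-293) = -281
Highway: 0.1·(-173) + 0.9·(-293) = -281
Coastal: 0.1·(-173) + 0.9·(-273) = -263
Highest Hurwicz score = -263 → Coastal.

Coastal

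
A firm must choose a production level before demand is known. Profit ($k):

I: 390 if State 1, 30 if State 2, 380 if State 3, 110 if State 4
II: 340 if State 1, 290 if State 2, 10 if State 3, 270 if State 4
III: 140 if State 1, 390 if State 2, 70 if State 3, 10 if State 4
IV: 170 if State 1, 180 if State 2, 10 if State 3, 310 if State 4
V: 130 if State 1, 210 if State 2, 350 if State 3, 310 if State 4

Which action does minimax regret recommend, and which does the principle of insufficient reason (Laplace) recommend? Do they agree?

Column bests: State 1=390, State 2=390, State 3=380, State 4=310.
I regrets: 0, 360, 0, 200 → max 360
II regrets: 50, 100, 370, 40 → max 370
III regrets: 250, 0, 310, 300 → max 310
IV regrets: 220, 210, 370, 0 → max 370
V regrets: 260, 180, 30, 0 → max 260
Smallest max regret = 260 → V.
Row averages: I=227.5, II=227.5, III=152.5, IV=167.5, V=250
Highest average = 250 → V.

minimax regret → V; laplace → V (agree)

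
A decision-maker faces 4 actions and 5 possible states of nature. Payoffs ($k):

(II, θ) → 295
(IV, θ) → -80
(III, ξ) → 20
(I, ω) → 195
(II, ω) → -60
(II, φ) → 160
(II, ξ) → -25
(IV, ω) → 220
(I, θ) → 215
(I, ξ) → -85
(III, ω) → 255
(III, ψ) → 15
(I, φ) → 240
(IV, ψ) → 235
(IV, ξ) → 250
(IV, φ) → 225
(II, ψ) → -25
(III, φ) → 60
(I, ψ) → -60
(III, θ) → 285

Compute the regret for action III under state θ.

10

Best payoff under θ is 295.
Regret = 295 − 285 = 10.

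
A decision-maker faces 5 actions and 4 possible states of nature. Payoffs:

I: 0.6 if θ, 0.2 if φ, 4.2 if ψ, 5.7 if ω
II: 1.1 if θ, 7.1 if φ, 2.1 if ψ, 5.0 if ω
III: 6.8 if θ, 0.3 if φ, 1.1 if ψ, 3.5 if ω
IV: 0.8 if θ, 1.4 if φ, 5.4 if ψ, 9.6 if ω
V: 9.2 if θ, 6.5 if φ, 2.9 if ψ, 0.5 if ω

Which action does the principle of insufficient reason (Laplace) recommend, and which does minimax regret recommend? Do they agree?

Row averages: I=2.675, II=3.825, III=2.925, IV=4.3, V=4.775
Highest average = 4.775 → V.
Column bests: θ=9.2, φ=7.1, ψ=5.4, ω=9.6.
I regrets: 8.6, 6.9, 1.2, 3.9 → max 8.6
II regrets: 8.1, 0.0, 3.3, 4.6 → max 8.1
III regrets: 2.4, 6.8, 4.3, 6.1 → max 6.8
IV regrets: 8.4, 5.7, 0.0, 0.0 → max 8.4
V regrets: 0.0, 0.6, 2.5, 9.1 → max 9.1
Smallest max regret = 6.8 → III.

laplace → V; minimax regret → III (disagree)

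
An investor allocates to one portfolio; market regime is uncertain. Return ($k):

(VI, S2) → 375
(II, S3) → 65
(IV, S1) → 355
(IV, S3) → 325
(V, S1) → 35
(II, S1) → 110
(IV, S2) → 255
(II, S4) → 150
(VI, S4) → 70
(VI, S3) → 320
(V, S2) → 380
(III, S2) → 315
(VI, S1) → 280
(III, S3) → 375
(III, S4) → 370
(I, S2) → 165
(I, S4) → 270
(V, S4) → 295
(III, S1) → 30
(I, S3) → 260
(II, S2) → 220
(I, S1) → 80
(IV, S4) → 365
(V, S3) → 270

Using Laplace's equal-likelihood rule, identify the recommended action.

IV

Row averages: I=193.75, II=136.25, III=272.5, IV=325, V=245, VI=261.25
Highest average = 325 → IV.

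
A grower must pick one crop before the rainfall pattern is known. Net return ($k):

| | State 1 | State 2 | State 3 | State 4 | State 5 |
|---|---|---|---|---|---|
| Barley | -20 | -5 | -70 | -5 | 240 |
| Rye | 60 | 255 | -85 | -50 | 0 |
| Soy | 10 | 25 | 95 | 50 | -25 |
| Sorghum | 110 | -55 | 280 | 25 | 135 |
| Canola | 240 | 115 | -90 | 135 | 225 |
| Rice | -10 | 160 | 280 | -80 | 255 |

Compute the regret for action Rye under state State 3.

Best payoff under State 3 is 280.
Regret = 280 − (-85) = 365.

365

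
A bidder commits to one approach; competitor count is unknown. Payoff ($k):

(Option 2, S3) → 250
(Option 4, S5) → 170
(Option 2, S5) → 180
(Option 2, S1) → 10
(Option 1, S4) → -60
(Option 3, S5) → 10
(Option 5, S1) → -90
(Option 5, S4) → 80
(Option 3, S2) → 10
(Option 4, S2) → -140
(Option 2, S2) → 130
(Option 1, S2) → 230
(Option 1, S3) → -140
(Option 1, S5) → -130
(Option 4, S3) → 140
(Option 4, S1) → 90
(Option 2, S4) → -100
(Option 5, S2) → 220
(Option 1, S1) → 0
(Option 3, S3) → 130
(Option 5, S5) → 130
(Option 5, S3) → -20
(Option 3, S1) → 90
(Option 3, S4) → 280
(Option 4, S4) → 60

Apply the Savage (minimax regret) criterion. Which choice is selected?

Column bests: S1=90, S2=230, S3=250, S4=280, S5=180.
Option 1 regrets: 90, 0, 390, 340, 310 → max 390
Option 2 regrets: 80, 100, 0, 380, 0 → max 380
Option 3 regrets: 0, 220, 120, 0, 170 → max 220
Option 4 regrets: 0, 370, 110, 220, 10 → max 370
Option 5 regrets: 180, 10, 270, 200, 50 → max 270
Smallest max regret = 220 → Option 3.

Option 3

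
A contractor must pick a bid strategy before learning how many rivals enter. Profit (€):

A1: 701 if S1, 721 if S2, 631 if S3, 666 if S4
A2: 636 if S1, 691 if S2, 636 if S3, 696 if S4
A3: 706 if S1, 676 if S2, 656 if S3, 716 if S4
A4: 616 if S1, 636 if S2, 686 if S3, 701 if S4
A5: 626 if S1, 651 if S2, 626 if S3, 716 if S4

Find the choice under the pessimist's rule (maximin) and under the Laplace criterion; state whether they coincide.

Row minima: A1=631, A2=636, A3=656, A4=616, A5=626
Best worst-case = 656 → A3.
Row averages: A1=679.75, A2=664.75, A3=688.5, A4=659.75, A5=654.75
Highest average = 688.5 → A3.

maximin → A3; laplace → A3 (agree)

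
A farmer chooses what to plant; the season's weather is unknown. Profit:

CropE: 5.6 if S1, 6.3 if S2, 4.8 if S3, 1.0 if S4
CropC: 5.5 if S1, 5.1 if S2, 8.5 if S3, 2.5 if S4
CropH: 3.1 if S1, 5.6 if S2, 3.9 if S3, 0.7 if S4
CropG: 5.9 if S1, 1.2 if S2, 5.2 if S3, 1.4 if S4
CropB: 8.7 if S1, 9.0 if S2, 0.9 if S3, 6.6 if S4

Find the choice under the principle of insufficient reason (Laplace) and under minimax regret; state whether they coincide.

laplace → CropB; minimax regret → CropC (disagree)

Row averages: CropE=4.425, CropC=5.4, CropH=3.325, CropG=3.425, CropB=6.3
Highest average = 6.3 → CropB.
Column bests: S1=8.7, S2=9.0, S3=8.5, S4=6.6.
CropE regrets: 3.1, 2.7, 3.7, 5.6 → max 5.6
CropC regrets: 3.2, 3.9, 0.0, 4.1 → max 4.1
CropH regrets: 5.6, 3.4, 4.6, 5.9 → max 5.9
CropG regrets: 2.8, 7.8, 3.3, 5.2 → max 7.8
CropB regrets: 0.0, 0.0, 7.6, 0.0 → max 7.6
Smallest max regret = 4.1 → CropC.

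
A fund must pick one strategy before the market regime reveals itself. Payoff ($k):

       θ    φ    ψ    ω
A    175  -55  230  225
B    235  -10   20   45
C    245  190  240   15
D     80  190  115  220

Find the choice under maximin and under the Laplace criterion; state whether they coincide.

maximin → D; laplace → C (disagree)

Row minima: A=-55, B=-10, C=15, D=80
Best worst-case = 80 → D.
Row averages: A=143.75, B=72.5, C=172.5, D=151.25
Highest average = 172.5 → C.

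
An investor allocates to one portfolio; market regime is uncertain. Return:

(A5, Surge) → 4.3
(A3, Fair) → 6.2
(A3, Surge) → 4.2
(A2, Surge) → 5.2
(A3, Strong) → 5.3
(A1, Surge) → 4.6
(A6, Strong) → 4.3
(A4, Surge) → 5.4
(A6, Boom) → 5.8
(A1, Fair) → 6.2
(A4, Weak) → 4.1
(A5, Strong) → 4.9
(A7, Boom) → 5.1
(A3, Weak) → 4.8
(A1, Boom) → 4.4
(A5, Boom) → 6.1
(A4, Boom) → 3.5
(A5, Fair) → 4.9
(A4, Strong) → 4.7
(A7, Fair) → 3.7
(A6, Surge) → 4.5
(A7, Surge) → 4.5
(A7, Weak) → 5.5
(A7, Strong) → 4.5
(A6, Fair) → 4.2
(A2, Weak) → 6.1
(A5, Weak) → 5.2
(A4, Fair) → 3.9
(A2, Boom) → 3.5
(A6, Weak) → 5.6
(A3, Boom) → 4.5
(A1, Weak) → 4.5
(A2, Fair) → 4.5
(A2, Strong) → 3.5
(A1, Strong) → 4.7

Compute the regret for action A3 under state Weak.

Best payoff under Weak is 6.1.
Regret = 6.1 − 4.8 = 1.3.

1.3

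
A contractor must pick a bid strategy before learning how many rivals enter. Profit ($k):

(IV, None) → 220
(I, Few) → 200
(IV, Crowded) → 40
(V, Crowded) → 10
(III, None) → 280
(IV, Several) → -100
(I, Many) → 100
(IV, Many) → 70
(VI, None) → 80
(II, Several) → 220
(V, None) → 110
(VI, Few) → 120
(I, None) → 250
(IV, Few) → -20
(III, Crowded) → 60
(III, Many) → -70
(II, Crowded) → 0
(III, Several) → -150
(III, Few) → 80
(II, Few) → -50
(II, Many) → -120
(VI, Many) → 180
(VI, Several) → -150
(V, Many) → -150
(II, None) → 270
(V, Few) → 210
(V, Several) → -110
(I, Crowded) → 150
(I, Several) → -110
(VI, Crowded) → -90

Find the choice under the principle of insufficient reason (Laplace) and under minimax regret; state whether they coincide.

Row averages: I=118, II=64, III=40, IV=42, V=14, VI=28
Highest average = 118 → I.
Column bests: None=280, Few=210, Several=220, Many=180, Crowded=150.
I regrets: 30, 10, 330, 80, 0 → max 330
II regrets: 10, 260, 0, 300, 150 → max 300
III regrets: 0, 130, 370, 250, 90 → max 370
IV regrets: 60, 230, 320, 110, 110 → max 320
V regrets: 170, 0, 330, 330, 140 → max 330
VI regrets: 200, 90, 370, 0, 240 → max 370
Smallest max regret = 300 → II.

laplace → I; minimax regret → II (disagree)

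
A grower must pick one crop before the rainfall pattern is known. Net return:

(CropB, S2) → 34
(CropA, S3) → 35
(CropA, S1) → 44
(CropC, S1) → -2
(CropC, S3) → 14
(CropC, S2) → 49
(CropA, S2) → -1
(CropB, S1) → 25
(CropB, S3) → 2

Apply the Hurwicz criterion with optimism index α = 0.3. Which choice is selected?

CropB: 0.3·34 + 0.7·2 = 11.6
CropA: 0.3·44 + 0.7·(-1) = 12.5
CropC: 0.3·49 + 0.7·(-2) = 13.3
Highest Hurwicz score = 13.3 → CropC.

CropC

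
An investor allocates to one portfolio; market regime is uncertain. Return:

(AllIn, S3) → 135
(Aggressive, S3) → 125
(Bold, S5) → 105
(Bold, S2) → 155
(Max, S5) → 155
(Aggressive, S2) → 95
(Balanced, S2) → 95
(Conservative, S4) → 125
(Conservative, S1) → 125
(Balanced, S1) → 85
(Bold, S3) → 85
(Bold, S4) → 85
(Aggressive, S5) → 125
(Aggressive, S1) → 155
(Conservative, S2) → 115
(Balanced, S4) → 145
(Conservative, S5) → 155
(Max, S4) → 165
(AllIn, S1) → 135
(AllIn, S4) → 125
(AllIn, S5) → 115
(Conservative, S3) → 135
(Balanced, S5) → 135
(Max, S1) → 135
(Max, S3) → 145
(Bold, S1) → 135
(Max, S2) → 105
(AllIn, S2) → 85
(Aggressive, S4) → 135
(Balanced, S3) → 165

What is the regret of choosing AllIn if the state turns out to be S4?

Best payoff under S4 is 165.
Regret = 165 − 125 = 40.

40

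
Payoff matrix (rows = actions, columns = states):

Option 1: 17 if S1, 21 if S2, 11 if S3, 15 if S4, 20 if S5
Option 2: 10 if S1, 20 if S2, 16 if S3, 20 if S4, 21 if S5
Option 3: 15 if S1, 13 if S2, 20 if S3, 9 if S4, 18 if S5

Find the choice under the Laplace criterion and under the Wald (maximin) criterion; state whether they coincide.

laplace → Option 2; maximin → Option 1 (disagree)

Row averages: Option 1=16.8, Option 2=17.4, Option 3=15
Highest average = 17.4 → Option 2.
Row minima: Option 1=11, Option 2=10, Option 3=9
Best worst-case = 11 → Option 1.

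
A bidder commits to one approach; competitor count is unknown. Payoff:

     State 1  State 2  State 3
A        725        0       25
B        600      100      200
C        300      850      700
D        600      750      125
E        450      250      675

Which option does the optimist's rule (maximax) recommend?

Row maxima: A=725, B=600, C=850, D=750, E=675
Best best-case = 850 → C.

C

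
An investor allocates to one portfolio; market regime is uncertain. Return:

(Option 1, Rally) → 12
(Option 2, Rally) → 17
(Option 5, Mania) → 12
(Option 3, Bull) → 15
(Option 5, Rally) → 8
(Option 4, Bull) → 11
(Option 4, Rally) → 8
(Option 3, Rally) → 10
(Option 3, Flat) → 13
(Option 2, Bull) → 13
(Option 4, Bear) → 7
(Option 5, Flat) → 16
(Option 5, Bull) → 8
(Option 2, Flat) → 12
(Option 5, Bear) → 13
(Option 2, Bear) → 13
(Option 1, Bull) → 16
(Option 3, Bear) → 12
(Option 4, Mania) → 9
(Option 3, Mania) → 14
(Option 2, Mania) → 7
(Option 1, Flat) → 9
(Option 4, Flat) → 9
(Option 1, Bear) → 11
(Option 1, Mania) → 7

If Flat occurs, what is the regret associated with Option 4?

7

Best payoff under Flat is 16.
Regret = 16 − 9 = 7.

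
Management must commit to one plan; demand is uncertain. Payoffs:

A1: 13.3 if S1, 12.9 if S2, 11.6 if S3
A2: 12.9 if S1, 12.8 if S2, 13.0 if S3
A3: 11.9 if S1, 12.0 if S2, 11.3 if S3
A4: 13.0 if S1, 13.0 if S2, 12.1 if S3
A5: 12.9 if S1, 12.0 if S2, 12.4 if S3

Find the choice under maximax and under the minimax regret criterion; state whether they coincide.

Row maxima: A1=13.3, A2=13.0, A3=12.0, A4=13.0, A5=12.9
Best best-case = 13.3 → A1.
Column bests: S1=13.3, S2=13.0, S3=13.0.
A1 regrets: 0.0, 0.1, 1.4 → max 1.4
A2 regrets: 0.4, 0.2, 0.0 → max 0.4
A3 regrets: 1.4, 1.0, 1.7 → max 1.7
A4 regrets: 0.3, 0.0, 0.9 → max 0.9
A5 regrets: 0.4, 1.0, 0.6 → max 1.0
Smallest max regret = 0.4 → A2.

maximax → A1; minimax regret → A2 (disagree)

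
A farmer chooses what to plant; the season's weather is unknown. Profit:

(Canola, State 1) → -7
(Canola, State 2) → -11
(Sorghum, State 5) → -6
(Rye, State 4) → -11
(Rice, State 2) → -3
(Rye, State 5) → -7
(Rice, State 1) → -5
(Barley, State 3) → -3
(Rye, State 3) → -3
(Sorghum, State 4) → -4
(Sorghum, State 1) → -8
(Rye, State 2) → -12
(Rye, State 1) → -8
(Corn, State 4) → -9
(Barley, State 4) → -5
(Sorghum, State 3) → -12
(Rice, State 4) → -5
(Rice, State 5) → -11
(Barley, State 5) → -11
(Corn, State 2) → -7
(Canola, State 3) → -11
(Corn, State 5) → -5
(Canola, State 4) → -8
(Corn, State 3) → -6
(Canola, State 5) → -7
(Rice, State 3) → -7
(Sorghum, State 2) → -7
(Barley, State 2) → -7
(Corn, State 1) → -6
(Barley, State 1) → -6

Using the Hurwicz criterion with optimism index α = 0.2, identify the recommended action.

Corn: 0.2·(-5) + 0.8·(-9) = -8.2
Sorghum: 0.2·(-4) + 0.8·(-12) = -10.4
Barley: 0.2·(-3) + 0.8·(-11) = -9.4
Canola: 0.2·(-7) + 0.8·(-11) = -10.2
Rye: 0.2·(-3) + 0.8·(-12) = -10.2
Rice: 0.2·(-3) + 0.8·(-11) = -9.4
Highest Hurwicz score = -8.2 → Corn.

Corn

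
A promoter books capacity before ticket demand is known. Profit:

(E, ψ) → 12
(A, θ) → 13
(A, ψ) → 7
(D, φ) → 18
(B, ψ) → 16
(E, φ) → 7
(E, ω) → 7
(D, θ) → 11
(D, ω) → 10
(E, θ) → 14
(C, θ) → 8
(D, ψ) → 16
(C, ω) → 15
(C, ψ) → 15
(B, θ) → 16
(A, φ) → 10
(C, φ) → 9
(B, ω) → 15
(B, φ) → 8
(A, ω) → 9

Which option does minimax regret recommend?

D

Column bests: θ=16, φ=18, ψ=16, ω=15.
A regrets: 3, 8, 9, 6 → max 9
B regrets: 0, 10, 0, 0 → max 10
C regrets: 8, 9, 1, 0 → max 9
D regrets: 5, 0, 0, 5 → max 5
E regrets: 2, 11, 4, 8 → max 11
Smallest max regret = 5 → D.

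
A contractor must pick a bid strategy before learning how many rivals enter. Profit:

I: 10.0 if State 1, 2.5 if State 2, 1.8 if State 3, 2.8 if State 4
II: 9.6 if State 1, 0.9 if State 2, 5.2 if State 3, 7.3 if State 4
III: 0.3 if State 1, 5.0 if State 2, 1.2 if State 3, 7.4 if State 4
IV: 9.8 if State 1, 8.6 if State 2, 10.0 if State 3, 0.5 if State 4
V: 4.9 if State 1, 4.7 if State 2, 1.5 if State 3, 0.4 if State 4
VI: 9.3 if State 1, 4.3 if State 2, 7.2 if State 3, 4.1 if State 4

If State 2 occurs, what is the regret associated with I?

6.1

Best payoff under State 2 is 8.6.
Regret = 8.6 − 2.5 = 6.1.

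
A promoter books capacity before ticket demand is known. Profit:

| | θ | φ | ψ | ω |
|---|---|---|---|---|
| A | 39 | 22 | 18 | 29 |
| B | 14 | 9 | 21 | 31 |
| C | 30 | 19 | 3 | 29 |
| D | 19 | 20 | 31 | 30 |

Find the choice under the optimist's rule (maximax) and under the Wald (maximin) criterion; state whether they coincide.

maximax → A; maximin → D (disagree)

Row maxima: A=39, B=31, C=30, D=31
Best best-case = 39 → A.
Row minima: A=18, B=9, C=3, D=19
Best worst-case = 19 → D.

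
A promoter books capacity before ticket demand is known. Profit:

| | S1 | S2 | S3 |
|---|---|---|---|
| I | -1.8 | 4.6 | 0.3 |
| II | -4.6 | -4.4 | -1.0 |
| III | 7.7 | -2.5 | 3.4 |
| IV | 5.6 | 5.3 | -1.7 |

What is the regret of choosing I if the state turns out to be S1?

Best payoff under S1 is 7.7.
Regret = 7.7 − (-1.8) = 9.5.

9.5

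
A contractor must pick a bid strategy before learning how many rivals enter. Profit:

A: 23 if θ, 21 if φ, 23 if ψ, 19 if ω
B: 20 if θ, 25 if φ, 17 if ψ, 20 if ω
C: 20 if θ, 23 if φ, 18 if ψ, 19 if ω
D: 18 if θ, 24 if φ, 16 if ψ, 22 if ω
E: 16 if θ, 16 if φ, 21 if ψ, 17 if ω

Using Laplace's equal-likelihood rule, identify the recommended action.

A

Row averages: A=21.5, B=20.5, C=20, D=20, E=17.5
Highest average = 21.5 → A.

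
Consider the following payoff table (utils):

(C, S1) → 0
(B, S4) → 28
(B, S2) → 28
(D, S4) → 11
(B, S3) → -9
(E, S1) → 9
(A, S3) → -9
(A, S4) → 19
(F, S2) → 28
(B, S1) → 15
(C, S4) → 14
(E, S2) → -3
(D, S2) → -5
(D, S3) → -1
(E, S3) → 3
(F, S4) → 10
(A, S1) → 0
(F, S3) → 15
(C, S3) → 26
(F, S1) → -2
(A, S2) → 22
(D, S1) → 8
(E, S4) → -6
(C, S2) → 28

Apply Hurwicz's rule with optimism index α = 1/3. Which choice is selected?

A: 1/3·22 + 2/3·(-9) = 4/3
B: 1/3·28 + 2/3·(-9) = 10/3
C: 1/3·28 + 2/3·0 = 28/3
D: 1/3·11 + 2/3·(-5) = 1/3
E: 1/3·9 + 2/3·(-6) = -1
F: 1/3·28 + 2/3·(-2) = 8
Highest Hurwicz score = 28/3 → C.

C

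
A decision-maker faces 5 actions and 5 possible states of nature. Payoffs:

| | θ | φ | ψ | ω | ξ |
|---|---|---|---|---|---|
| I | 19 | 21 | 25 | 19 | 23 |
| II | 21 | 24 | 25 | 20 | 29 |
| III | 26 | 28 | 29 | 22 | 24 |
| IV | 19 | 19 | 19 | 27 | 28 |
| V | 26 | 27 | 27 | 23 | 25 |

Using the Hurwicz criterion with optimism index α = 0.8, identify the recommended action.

III

I: 0.8·25 + 0.2·19 = 23.8
II: 0.8·29 + 0.2·20 = 27.2
III: 0.8·29 + 0.2·22 = 27.6
IV: 0.8·28 + 0.2·19 = 26.2
V: 0.8·27 + 0.2·23 = 26.2
Highest Hurwicz score = 27.6 → III.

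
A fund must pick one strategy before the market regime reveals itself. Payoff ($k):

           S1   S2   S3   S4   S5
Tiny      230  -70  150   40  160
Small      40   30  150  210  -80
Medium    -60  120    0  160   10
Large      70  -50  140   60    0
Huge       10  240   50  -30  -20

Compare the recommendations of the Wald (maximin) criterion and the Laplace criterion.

Row minima: Tiny=-70, Small=-80, Medium=-60, Large=-50, Huge=-30
Best worst-case = -30 → Huge.
Row averages: Tiny=102, Small=70, Medium=46, Large=44, Huge=50
Highest average = 102 → Tiny.

maximin → Huge; laplace → Tiny (disagree)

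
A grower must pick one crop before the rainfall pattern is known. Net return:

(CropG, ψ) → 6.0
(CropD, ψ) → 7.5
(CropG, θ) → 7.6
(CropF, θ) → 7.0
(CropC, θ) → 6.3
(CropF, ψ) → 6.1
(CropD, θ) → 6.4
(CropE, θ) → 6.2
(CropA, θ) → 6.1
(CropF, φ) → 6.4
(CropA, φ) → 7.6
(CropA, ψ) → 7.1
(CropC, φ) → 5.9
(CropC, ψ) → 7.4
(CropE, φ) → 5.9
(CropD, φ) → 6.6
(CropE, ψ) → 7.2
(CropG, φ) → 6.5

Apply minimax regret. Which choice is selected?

CropD

Column bests: θ=7.6, φ=7.6, ψ=7.5.
CropA regrets: 1.5, 0.0, 0.4 → max 1.5
CropE regrets: 1.4, 1.7, 0.3 → max 1.7
CropC regrets: 1.3, 1.7, 0.1 → max 1.7
CropF regrets: 0.6, 1.2, 1.4 → max 1.4
CropG regrets: 0.0, 1.1, 1.5 → max 1.5
CropD regrets: 1.2, 1.0, 0.0 → max 1.2
Smallest max regret = 1.2 → CropD.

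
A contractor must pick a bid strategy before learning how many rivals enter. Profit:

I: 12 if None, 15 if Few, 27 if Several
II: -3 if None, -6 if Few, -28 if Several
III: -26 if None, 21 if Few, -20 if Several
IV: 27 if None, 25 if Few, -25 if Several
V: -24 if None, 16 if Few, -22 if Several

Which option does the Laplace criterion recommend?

Row averages: I=18, II=-37/3, III=-25/3, IV=9, V=-10
Highest average = 18 → I.

I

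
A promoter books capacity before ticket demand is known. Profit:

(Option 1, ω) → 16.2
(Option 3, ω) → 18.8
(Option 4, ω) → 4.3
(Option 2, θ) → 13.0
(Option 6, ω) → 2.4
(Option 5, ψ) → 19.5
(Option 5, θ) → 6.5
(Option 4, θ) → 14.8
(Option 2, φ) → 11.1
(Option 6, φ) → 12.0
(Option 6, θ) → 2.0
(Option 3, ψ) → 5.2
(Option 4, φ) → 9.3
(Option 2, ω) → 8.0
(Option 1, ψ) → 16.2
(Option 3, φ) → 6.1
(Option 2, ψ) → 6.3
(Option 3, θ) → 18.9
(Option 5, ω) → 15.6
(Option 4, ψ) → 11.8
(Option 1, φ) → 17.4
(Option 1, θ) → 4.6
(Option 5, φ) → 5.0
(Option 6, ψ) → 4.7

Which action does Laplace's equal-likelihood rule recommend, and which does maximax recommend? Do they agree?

laplace → Option 1; maximax → Option 5 (disagree)

Row averages: Option 1=13.6, Option 2=9.6, Option 3=12.25, Option 4=10.05, Option 5=11.65, Option 6=5.275
Highest average = 13.6 → Option 1.
Row maxima: Option 1=17.4, Option 2=13.0, Option 3=18.9, Option 4=14.8, Option 5=19.5, Option 6=12.0
Best best-case = 19.5 → Option 5.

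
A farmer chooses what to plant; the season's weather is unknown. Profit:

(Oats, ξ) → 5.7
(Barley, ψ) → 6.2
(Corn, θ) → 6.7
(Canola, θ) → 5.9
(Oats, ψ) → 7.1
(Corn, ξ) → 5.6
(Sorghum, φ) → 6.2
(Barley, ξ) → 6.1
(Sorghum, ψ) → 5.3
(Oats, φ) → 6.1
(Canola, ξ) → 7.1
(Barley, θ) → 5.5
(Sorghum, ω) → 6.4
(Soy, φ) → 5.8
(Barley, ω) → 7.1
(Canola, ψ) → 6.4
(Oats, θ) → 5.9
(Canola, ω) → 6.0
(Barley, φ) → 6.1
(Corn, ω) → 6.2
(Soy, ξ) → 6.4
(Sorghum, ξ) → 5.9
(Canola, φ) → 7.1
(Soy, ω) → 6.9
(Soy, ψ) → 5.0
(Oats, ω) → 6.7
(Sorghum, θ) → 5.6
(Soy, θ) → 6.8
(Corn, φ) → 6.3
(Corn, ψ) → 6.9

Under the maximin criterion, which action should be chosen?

Row minima: Soy=5.0, Sorghum=5.3, Oats=5.7, Barley=5.5, Corn=5.6, Canola=5.9
Best worst-case = 5.9 → Canola.

Canola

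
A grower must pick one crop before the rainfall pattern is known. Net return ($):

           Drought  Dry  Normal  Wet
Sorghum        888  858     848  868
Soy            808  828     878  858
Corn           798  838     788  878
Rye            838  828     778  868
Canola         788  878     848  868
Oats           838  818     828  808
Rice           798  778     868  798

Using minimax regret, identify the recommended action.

Column bests: Drought=888, Dry=878, Normal=878, Wet=878.
Sorghum regrets: 0, 20, 30, 10 → max 30
Soy regrets: 80, 50, 0, 20 → max 80
Corn regrets: 90, 40, 90, 0 → max 90
Rye regrets: 50, 50, 100, 10 → max 100
Canola regrets: 100, 0, 30, 10 → max 100
Oats regrets: 50, 60, 50, 70 → max 70
Rice regrets: 90, 100, 10, 80 → max 100
Smallest max regret = 30 → Sorghum.

Sorghum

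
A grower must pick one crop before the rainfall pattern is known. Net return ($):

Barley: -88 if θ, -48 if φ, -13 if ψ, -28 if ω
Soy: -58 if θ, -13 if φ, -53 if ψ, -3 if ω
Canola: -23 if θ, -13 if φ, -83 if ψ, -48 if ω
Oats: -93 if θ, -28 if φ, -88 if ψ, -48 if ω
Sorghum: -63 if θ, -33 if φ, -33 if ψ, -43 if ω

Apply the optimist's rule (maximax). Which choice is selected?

Row maxima: Barley=-13, Soy=-3, Canola=-13, Oats=-28, Sorghum=-33
Best best-case = -3 → Soy.

Soy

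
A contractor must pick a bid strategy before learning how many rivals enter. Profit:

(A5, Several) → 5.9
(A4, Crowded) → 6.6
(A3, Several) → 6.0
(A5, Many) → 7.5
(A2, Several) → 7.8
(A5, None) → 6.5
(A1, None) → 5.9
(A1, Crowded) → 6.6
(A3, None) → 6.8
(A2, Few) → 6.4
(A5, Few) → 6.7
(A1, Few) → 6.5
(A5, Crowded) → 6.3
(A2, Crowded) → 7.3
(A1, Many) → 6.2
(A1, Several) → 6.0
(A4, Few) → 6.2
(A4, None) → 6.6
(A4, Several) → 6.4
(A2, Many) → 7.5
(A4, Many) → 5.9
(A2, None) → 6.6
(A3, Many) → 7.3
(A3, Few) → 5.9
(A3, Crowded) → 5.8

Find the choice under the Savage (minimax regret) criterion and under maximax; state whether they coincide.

minimax regret → A2; maximax → A2 (agree)

Column bests: None=6.8, Few=6.7, Several=7.8, Many=7.5, Crowded=7.3.
A1 regrets: 0.9, 0.2, 1.8, 1.3, 0.7 → max 1.8
A2 regrets: 0.2, 0.3, 0.0, 0.0, 0.0 → max 0.3
A3 regrets: 0.0, 0.8, 1.8, 0.2, 1.5 → max 1.8
A4 regrets: 0.2, 0.5, 1.4, 1.6, 0.7 → max 1.6
A5 regrets: 0.3, 0.0, 1.9, 0.0, 1.0 → max 1.9
Smallest max regret = 0.3 → A2.
Row maxima: A1=6.6, A2=7.8, A3=7.3, A4=6.6, A5=7.5
Best best-case = 7.8 → A2.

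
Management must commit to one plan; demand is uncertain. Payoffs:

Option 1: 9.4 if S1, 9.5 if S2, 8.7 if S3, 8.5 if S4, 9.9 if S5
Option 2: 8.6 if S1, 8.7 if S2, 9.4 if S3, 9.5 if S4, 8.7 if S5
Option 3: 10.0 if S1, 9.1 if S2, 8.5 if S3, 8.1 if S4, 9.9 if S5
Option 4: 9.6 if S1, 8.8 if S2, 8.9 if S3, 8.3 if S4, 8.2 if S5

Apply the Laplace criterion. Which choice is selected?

Row averages: Option 1=9.2, Option 2=8.98, Option 3=9.12, Option 4=8.76
Highest average = 9.2 → Option 1.

Option 1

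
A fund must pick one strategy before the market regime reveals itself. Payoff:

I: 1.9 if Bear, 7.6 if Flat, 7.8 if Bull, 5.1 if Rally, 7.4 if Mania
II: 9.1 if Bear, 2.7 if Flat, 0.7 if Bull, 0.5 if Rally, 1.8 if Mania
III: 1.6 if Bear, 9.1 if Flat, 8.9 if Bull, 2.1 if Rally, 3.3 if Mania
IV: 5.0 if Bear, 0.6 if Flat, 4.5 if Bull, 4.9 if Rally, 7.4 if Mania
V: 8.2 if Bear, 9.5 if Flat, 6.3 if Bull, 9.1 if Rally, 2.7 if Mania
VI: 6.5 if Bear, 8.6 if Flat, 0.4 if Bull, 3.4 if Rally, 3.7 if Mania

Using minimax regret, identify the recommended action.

V

Column bests: Bear=9.1, Flat=9.5, Bull=8.9, Rally=9.1, Mania=7.4.
I regrets: 7.2, 1.9, 1.1, 4.0, 0.0 → max 7.2
II regrets: 0.0, 6.8, 8.2, 8.6, 5.6 → max 8.6
III regrets: 7.5, 0.4, 0.0, 7.0, 4.1 → max 7.5
IV regrets: 4.1, 8.9, 4.4, 4.2, 0.0 → max 8.9
V regrets: 0.9, 0.0, 2.6, 0.0, 4.7 → max 4.7
VI regrets: 2.6, 0.9, 8.5, 5.7, 3.7 → max 8.5
Smallest max regret = 4.7 → V.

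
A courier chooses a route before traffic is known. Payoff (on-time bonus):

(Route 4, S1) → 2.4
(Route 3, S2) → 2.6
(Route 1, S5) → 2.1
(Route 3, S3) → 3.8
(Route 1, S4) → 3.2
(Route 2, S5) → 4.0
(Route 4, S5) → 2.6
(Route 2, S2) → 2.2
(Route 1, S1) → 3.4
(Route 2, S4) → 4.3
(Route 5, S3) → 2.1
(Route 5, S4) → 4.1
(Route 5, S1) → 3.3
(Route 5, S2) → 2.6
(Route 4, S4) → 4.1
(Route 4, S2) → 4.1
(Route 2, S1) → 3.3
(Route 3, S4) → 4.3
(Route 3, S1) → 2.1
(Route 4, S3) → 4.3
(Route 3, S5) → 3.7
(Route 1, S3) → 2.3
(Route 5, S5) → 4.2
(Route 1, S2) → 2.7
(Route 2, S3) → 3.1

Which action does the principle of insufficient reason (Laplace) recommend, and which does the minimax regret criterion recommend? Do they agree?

Row averages: Route 1=2.74, Route 2=3.38, Route 3=3.3, Route 4=3.5, Route 5=3.26
Highest average = 3.5 → Route 4.
Column bests: S1=3.4, S2=4.1, S3=4.3, S4=4.3, S5=4.2.
Route 1 regrets: 0.0, 1.4, 2.0, 1.1, 2.1 → max 2.1
Route 2 regrets: 0.1, 1.9, 1.2, 0.0, 0.2 → max 1.9
Route 3 regrets: 1.3, 1.5, 0.5, 0.0, 0.5 → max 1.5
Route 4 regrets: 1.0, 0.0, 0.0, 0.2, 1.6 → max 1.6
Route 5 regrets: 0.1, 1.5, 2.2, 0.2, 0.0 → max 2.2
Smallest max regret = 1.5 → Route 3.

laplace → Route 4; minimax regret → Route 3 (disagree)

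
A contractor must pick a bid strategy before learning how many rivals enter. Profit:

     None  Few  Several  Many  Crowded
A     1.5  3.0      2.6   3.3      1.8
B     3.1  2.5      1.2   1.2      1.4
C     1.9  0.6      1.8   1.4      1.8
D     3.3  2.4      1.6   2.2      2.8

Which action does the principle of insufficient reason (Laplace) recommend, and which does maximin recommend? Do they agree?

Row averages: A=2.44, B=1.88, C=1.5, D=2.46
Highest average = 2.46 → D.
Row minima: A=1.5, B=1.2, C=0.6, D=1.6
Best worst-case = 1.6 → D.

laplace → D; maximin → D (agree)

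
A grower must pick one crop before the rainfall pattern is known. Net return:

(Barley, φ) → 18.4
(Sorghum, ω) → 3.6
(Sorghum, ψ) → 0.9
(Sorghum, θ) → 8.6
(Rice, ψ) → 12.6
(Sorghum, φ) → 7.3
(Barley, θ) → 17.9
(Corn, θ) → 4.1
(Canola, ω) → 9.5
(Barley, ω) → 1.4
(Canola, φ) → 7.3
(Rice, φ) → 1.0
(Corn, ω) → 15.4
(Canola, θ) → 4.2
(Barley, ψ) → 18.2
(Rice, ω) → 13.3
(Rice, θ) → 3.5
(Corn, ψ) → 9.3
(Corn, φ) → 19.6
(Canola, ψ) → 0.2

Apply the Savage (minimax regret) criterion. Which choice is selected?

Column bests: θ=17.9, φ=19.6, ψ=18.2, ω=15.4.
Barley regrets: 0.0, 1.2, 0.0, 14.0 → max 14.0
Canola regrets: 13.7, 12.3, 18.0, 5.9 → max 18.0
Sorghum regrets: 9.3, 12.3, 17.3, 11.8 → max 17.3
Corn regrets: 13.8, 0.0, 8.9, 0.0 → max 13.8
Rice regrets: 14.4, 18.6, 5.6, 2.1 → max 18.6
Smallest max regret = 13.8 → Corn.

Corn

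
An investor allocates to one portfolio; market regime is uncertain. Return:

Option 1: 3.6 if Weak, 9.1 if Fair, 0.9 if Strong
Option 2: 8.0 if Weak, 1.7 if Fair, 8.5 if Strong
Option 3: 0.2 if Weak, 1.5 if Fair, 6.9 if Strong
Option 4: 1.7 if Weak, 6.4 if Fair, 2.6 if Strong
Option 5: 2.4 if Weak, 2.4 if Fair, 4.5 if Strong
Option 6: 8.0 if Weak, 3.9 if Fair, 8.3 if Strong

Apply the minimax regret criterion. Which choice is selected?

Option 6

Column bests: Weak=8.0, Fair=9.1, Strong=8.5.
Option 1 regrets: 4.4, 0.0, 7.6 → max 7.6
Option 2 regrets: 0.0, 7.4, 0.0 → max 7.4
Option 3 regrets: 7.8, 7.6, 1.6 → max 7.8
Option 4 regrets: 6.3, 2.7, 5.9 → max 6.3
Option 5 regrets: 5.6, 6.7, 4.0 → max 6.7
Option 6 regrets: 0.0, 5.2, 0.2 → max 5.2
Smallest max regret = 5.2 → Option 6.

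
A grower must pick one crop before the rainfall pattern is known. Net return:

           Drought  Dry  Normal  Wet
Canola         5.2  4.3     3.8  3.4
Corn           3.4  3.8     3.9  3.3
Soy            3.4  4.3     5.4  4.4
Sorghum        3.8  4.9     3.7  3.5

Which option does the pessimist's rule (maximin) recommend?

Sorghum

Row minima: Canola=3.4, Corn=3.3, Soy=3.4, Sorghum=3.5
Best worst-case = 3.5 → Sorghum.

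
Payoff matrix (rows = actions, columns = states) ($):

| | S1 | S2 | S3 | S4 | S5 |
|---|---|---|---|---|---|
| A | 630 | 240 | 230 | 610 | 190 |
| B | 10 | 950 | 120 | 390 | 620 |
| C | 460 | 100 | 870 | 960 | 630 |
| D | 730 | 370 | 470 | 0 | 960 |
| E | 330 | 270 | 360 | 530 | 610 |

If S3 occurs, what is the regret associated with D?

400

Best payoff under S3 is 870.
Regret = 870 − 470 = 400.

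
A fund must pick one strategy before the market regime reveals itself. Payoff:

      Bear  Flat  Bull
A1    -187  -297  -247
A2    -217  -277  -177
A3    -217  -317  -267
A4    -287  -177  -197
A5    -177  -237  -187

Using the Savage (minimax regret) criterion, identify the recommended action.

A5

Column bests: Bear=-177, Flat=-177, Bull=-177.
A1 regrets: 10, 120, 70 → max 120
A2 regrets: 40, 100, 0 → max 100
A3 regrets: 40, 140, 90 → max 140
A4 regrets: 110, 0, 20 → max 110
A5 regrets: 0, 60, 10 → max 60
Smallest max regret = 60 → A5.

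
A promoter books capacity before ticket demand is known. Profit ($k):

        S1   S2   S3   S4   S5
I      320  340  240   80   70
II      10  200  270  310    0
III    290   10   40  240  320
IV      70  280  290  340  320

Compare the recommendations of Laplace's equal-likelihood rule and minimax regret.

laplace → IV; minimax regret → IV (agree)

Row averages: I=210, II=158, III=180, IV=260
Highest average = 260 → IV.
Column bests: S1=320, S2=340, S3=290, S4=340, S5=320.
I regrets: 0, 0, 50, 260, 250 → max 260
II regrets: 310, 140, 20, 30, 320 → max 320
III regrets: 30, 330, 250, 100, 0 → max 330
IV regrets: 250, 60, 0, 0, 0 → max 250
Smallest max regret = 250 → IV.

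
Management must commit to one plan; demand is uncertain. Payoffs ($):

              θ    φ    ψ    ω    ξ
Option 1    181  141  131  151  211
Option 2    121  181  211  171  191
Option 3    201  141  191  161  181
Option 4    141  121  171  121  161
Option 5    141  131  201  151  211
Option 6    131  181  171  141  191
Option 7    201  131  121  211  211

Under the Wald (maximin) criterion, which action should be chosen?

Row minima: Option 1=131, Option 2=121, Option 3=141, Option 4=121, Option 5=131, Option 6=131, Option 7=121
Best worst-case = 141 → Option 3.

Option 3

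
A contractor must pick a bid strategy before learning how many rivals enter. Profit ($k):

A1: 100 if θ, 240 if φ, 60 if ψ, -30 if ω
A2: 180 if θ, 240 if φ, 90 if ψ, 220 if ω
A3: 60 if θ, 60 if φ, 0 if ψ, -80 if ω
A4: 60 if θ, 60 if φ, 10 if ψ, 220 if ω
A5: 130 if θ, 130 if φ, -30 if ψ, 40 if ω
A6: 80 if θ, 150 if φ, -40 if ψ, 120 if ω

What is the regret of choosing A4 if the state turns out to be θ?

120

Best payoff under θ is 180.
Regret = 180 − 60 = 120.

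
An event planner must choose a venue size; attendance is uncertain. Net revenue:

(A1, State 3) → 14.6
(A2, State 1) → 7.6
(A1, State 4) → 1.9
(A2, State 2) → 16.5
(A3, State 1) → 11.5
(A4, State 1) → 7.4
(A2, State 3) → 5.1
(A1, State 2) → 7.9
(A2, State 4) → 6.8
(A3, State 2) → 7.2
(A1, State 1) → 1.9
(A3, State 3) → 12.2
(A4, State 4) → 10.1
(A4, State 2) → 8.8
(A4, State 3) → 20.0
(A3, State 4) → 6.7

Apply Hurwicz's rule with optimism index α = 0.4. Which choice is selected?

A4

A1: 0.4·14.6 + 0.6·1.9 = 6.98
A2: 0.4·16.5 + 0.6·5.1 = 9.66
A3: 0.4·12.2 + 0.6·6.7 = 8.9
A4: 0.4·20.0 + 0.6·7.4 = 12.44
Highest Hurwicz score = 12.44 → A4.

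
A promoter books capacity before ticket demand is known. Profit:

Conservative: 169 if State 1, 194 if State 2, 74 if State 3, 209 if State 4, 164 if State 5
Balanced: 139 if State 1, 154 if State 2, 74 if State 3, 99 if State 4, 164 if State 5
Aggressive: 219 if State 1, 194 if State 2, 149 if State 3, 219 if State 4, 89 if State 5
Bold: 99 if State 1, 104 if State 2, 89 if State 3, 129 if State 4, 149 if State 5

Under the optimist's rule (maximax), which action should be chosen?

Row maxima: Conservative=209, Balanced=164, Aggressive=219, Bold=149
Best best-case = 219 → Aggressive.

Aggressive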